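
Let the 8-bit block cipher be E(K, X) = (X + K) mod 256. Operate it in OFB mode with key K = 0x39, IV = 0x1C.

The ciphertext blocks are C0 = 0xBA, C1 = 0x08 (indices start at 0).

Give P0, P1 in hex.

OFB decryption: S_i = E(K, S_{i−1}) with S_{−1} = IV; P_i = C_i ⊕ S_i.
P0: S = E(K, 0x1C) = 0x55; 0xBA ⊕ 0x55 = 0xEF.
P1: S = E(K, 0x55) = 0x8E; 0x08 ⊕ 0x8E = 0x86.

P0 = 0xEF, P1 = 0x86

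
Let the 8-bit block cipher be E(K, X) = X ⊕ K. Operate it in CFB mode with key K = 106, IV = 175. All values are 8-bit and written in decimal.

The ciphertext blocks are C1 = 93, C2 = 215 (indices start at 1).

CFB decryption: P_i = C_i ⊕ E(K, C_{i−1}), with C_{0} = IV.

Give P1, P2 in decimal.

P1: E(K, 175) = 197; 93 ⊕ 197 = 152.
P2: E(K, 93) = 55; 215 ⊕ 55 = 224.

P1 = 152, P2 = 224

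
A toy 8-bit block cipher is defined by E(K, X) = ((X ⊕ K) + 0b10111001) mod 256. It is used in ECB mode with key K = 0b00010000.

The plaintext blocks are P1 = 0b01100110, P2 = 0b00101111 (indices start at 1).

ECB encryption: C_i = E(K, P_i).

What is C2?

C2: E(K, 0b00101111) = 0b11111000.

C2 = 0b11111000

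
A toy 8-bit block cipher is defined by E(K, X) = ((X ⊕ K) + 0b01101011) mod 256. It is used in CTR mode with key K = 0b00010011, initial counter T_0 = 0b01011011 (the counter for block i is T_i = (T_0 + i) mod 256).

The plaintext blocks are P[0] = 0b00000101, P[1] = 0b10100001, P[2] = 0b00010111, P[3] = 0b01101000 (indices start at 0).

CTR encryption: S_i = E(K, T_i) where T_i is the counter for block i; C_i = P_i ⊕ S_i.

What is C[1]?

C[1] = 0b00011011

C[0]: T = 0b01011011, S = E(K, T) = 0b10110011; 0b00000101 ⊕ 0b10110011 = 0b10110110.
C[1]: T = 0b01011100, S = E(K, T) = 0b10111010; 0b10100001 ⊕ 0b10111010 = 0b00011011.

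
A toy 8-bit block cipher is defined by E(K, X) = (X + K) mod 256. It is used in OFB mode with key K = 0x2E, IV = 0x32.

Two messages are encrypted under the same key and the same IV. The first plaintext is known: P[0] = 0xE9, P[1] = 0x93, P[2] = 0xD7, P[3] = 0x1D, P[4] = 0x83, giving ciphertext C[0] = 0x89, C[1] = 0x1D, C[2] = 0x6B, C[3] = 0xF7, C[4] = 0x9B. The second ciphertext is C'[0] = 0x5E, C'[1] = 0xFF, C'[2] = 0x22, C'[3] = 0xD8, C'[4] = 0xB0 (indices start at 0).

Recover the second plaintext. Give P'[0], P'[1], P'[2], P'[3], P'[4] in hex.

P'[0] = 0x3E, P'[1] = 0x71, P'[2] = 0x9E, P'[3] = 0x32, P'[4] = 0xA8

In OFB with a reused IV, both messages share the same keystream S_i, so C_i ⊕ C'_i = P_i ⊕ P'_i and thus P'_i = P_i ⊕ C_i ⊕ C'_i.
P'[0]: 0xE9 ⊕ 0x89 ⊕ 0x5E = 0x3E.
P'[1]: 0x93 ⊕ 0x1D ⊕ 0xFF = 0x71.
P'[2]: 0xD7 ⊕ 0x6B ⊕ 0x22 = 0x9E.
P'[3]: 0x1D ⊕ 0xF7 ⊕ 0xD8 = 0x32.
P'[4]: 0x83 ⊕ 0x9B ⊕ 0xB0 = 0xA8.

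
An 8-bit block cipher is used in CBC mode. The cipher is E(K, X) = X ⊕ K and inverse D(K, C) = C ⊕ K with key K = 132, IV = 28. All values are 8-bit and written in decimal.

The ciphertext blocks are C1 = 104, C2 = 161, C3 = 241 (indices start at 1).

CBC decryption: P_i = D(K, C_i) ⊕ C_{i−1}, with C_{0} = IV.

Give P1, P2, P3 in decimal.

P1: D(K, 104) = 236; 236 ⊕ 28 = 240.
P2: D(K, 161) = 37; 37 ⊕ 104 = 77.
P3: D(K, 241) = 117; 117 ⊕ 161 = 212.

P1 = 240, P2 = 77, P3 = 212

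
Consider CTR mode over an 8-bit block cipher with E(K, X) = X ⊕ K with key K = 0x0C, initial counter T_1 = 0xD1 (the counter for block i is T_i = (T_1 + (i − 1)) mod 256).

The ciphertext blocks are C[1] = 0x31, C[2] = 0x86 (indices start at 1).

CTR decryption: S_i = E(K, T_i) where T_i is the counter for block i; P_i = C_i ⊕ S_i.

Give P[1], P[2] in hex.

P[1] = 0xEC, P[2] = 0x58

P[1]: T = 0xD1, S = E(K, T) = 0xDD; 0x31 ⊕ 0xDD = 0xEC.
P[2]: T = 0xD2, S = E(K, T) = 0xDE; 0x86 ⊕ 0xDE = 0x58.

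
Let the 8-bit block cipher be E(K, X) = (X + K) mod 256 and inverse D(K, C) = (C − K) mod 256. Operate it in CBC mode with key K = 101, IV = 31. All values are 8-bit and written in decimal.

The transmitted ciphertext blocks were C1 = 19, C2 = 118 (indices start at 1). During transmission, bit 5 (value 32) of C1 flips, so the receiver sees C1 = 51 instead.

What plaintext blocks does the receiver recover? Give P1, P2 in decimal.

CBC decryption: P_i = D(K, C_i) ⊕ C_{i−1}, with C_{0} = IV.
Only C1 changed, to 51. In CBC, a change in C_i garbles P_i and flips the same bit in P_{i+1}. Decrypting the received ciphertext:
P1: D(K, 51) = 206; 206 ⊕ 31 = 209.
P2: D(K, 118) = 17; 17 ⊕ 51 = 34.
Blocks that differ from the original plaintext: P1, P2.

P1 = 209, P2 = 34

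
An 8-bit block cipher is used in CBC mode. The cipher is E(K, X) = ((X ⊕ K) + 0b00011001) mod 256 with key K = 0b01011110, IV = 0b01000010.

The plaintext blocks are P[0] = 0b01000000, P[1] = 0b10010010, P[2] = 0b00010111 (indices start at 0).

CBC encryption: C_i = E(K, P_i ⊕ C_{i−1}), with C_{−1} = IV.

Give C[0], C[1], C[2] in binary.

C[0] = 0b01110101, C[1] = 0b11010010, C[2] = 0b10110100

C[0]: P[0] ⊕ 0b01000010 = 0b00000010; E(K, 0b00000010) = 0b01110101.
C[1]: P[1] ⊕ 0b01110101 = 0b11100111; E(K, 0b11100111) = 0b11010010.
C[2]: P[2] ⊕ 0b11010010 = 0b11000101; E(K, 0b11000101) = 0b10110100.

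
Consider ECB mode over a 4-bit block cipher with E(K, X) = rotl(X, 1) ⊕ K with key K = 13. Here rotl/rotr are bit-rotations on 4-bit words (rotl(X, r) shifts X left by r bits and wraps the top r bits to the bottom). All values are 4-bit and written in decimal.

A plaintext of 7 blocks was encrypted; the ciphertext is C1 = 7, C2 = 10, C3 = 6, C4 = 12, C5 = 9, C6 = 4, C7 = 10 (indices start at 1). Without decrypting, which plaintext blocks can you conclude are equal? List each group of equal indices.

P2 = P7

ECB encrypts each block independently with the same key, so equal ciphertext blocks imply equal plaintext blocks.
C2 = C7 = 10, so P2 = P7.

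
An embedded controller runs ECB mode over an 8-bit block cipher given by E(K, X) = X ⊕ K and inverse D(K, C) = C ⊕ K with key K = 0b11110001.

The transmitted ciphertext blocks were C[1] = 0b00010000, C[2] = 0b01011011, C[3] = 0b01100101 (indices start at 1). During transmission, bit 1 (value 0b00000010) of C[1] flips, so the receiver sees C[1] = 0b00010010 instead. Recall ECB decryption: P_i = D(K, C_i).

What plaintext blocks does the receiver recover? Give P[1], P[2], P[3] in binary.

P[1] = 0b11100011, P[2] = 0b10101010, P[3] = 0b10010100

Only C[1] changed, to 0b00010010. In ECB, a change in C_i affects only P_i. Decrypting the received ciphertext:
P[1]: D(K, 0b00010010) = 0b11100011.
P[2]: D(K, 0b01011011) = 0b10101010.
P[3]: D(K, 0b01100101) = 0b10010100.
Blocks that differ from the original plaintext: P[1].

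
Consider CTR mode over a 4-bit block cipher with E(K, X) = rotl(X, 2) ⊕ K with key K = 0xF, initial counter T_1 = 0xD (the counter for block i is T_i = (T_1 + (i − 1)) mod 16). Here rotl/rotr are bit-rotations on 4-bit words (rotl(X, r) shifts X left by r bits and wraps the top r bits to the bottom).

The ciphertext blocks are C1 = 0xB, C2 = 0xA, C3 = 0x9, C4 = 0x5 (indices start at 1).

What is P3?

P3 = 0x9

CTR decryption: S_i = E(K, T_i) where T_i is the counter for block i; P_i = C_i ⊕ S_i.
P3: T = 0xF, S = E(K, T) = 0x0; 0x9 ⊕ 0x0 = 0x9.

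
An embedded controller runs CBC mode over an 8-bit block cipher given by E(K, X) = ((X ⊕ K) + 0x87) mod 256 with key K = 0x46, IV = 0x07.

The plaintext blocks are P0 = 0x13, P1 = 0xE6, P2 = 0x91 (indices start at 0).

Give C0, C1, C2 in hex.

C0 = 0xD9, C1 = 0x00, C2 = 0x5E

CBC encryption: C_i = E(K, P_i ⊕ C_{i−1}), with C_{−1} = IV.
C0: P0 ⊕ 0x07 = 0x14; E(K, 0x14) = 0xD9.
C1: P1 ⊕ 0xD9 = 0x3F; E(K, 0x3F) = 0x00.
C2: P2 ⊕ 0x00 = 0x91; E(K, 0x91) = 0x5E.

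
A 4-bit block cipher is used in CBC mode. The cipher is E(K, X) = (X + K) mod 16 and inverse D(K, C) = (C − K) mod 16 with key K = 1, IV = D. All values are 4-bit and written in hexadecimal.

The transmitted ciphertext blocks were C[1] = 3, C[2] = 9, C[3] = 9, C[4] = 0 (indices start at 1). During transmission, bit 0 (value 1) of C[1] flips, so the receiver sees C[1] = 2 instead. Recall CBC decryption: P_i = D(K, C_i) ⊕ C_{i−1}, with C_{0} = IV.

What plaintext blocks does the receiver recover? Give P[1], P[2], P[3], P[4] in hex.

Only C[1] changed, to 2. In CBC, a change in C_i garbles P_i and flips the same bit in P_{i+1}. Decrypting the received ciphertext:
P[1]: D(K, 2) = 1; 1 ⊕ D = C.
P[2]: D(K, 9) = 8; 8 ⊕ 2 = A.
P[3]: D(K, 9) = 8; 8 ⊕ 9 = 1.
P[4]: D(K, 0) = F; F ⊕ 9 = 6.
Blocks that differ from the original plaintext: P[1], P[2].

P[1] = C, P[2] = A, P[3] = 1, P[4] = 6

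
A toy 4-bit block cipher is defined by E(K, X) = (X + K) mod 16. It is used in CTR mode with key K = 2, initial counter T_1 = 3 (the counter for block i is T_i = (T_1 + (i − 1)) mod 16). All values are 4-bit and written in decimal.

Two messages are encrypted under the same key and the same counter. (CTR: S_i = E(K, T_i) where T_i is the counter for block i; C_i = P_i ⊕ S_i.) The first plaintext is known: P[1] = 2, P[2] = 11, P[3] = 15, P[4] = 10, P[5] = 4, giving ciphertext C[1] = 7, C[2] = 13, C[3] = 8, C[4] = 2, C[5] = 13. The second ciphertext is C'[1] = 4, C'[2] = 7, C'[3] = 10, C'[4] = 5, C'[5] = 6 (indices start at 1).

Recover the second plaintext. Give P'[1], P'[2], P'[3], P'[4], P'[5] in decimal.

In CTR with a reused counter, both messages share the same keystream S_i, so C_i ⊕ C'_i = P_i ⊕ P'_i and thus P'_i = P_i ⊕ C_i ⊕ C'_i.
P'[1]: 2 ⊕ 7 ⊕ 4 = 1.
P'[2]: 11 ⊕ 13 ⊕ 7 = 1.
P'[3]: 15 ⊕ 8 ⊕ 10 = 13.
P'[4]: 10 ⊕ 2 ⊕ 5 = 13.
P'[5]: 4 ⊕ 13 ⊕ 6 = 15.

P'[1] = 1, P'[2] = 1, P'[3] = 13, P'[4] = 13, P'[5] = 15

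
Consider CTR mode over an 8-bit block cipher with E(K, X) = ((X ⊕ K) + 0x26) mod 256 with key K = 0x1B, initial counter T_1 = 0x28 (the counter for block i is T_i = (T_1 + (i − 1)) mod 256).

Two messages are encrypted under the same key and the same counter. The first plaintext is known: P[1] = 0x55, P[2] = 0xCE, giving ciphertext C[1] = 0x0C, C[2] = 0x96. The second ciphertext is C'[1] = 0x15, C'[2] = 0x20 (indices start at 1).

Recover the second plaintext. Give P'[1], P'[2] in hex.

In CTR with a reused counter, both messages share the same keystream S_i, so C_i ⊕ C'_i = P_i ⊕ P'_i and thus P'_i = P_i ⊕ C_i ⊕ C'_i.
P'[1]: 0x55 ⊕ 0x0C ⊕ 0x15 = 0x4C.
P'[2]: 0xCE ⊕ 0x96 ⊕ 0x20 = 0x78.

P'[1] = 0x4C, P'[2] = 0x78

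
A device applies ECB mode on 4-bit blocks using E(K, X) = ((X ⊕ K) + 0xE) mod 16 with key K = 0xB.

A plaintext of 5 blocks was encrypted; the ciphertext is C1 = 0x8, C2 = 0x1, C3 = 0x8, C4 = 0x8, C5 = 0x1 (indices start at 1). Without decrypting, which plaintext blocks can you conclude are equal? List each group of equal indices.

P1 = P3 = P4; P2 = P5

ECB encrypts each block independently with the same key, so equal ciphertext blocks imply equal plaintext blocks.
C1 = C3 = C4 = 0x8, so P1 = P3 = P4.
C2 = C5 = 0x1, so P2 = P5.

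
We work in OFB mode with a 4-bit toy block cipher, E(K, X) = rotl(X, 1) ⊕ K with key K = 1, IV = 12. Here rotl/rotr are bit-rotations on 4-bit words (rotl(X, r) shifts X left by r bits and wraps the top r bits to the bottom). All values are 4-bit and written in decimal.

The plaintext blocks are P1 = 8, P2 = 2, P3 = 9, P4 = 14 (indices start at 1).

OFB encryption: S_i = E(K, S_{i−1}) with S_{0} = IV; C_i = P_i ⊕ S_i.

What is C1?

C1 = 0

C1: S = E(K, 12) = 8; 8 ⊕ 8 = 0.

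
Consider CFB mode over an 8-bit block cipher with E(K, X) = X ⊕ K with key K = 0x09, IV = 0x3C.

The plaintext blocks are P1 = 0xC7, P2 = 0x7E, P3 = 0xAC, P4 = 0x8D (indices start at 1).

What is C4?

C4 = 0xA4

CFB encryption: C_i = P_i ⊕ E(K, C_{i−1}), with C_{0} = IV.
C1: E(K, 0x3C) = 0x35; 0xC7 ⊕ 0x35 = 0xF2.
C2: E(K, 0xF2) = 0xFB; 0x7E ⊕ 0xFB = 0x85.
C3: E(K, 0x85) = 0x8C; 0xAC ⊕ 0x8C = 0x20.
C4: E(K, 0x20) = 0x29; 0x8D ⊕ 0x29 = 0xA4.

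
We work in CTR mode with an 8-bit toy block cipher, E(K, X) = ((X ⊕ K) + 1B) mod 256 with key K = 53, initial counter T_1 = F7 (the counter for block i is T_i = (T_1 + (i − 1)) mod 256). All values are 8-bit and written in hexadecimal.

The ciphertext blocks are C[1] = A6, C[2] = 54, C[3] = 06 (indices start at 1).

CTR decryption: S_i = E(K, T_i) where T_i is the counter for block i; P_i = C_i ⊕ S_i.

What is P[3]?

P[3]: T = F9, S = E(K, T) = C5; 06 ⊕ C5 = C3.

P[3] = C3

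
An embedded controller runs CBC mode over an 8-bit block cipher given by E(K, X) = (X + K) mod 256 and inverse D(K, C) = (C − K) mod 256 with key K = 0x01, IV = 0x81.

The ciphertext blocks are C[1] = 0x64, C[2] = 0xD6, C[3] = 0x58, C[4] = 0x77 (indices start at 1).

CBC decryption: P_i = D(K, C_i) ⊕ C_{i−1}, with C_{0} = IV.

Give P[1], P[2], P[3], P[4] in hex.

P[1]: D(K, 0x64) = 0x63; 0x63 ⊕ 0x81 = 0xE2.
P[2]: D(K, 0xD6) = 0xD5; 0xD5 ⊕ 0x64 = 0xB1.
P[3]: D(K, 0x58) = 0x57; 0x57 ⊕ 0xD6 = 0x81.
P[4]: D(K, 0x77) = 0x76; 0x76 ⊕ 0x58 = 0x2E.

P[1] = 0xE2, P[2] = 0xB1, P[3] = 0x81, P[4] = 0x2E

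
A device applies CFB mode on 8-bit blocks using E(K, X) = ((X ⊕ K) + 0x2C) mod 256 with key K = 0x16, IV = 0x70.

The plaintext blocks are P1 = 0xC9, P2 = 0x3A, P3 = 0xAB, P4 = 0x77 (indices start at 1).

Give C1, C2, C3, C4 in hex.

C1 = 0x5B, C2 = 0x43, C3 = 0x2A, C4 = 0x1F

CFB encryption: C_i = P_i ⊕ E(K, C_{i−1}), with C_{0} = IV.
C1: E(K, 0x70) = 0x92; 0xC9 ⊕ 0x92 = 0x5B.
C2: E(K, 0x5B) = 0x79; 0x3A ⊕ 0x79 = 0x43.
C3: E(K, 0x43) = 0x81; 0xAB ⊕ 0x81 = 0x2A.
C4: E(K, 0x2A) = 0x68; 0x77 ⊕ 0x68 = 0x1F.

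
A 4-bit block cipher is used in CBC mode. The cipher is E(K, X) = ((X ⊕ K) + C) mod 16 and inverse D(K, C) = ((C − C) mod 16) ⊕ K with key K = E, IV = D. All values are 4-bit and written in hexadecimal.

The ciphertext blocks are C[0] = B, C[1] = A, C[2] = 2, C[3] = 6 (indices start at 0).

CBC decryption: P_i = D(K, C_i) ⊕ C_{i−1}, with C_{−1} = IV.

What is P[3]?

P[3]: D(K, 6) = 4; 4 ⊕ 2 = 6.

P[3] = 6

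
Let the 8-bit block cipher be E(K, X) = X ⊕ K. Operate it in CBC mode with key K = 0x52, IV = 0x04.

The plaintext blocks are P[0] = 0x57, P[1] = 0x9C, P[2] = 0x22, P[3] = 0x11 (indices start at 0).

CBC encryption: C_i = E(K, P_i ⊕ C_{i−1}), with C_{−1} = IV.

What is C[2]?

C[0]: P[0] ⊕ 0x04 = 0x53; E(K, 0x53) = 0x01.
C[1]: P[1] ⊕ 0x01 = 0x9D; E(K, 0x9D) = 0xCF.
C[2]: P[2] ⊕ 0xCF = 0xED; E(K, 0xED) = 0xBF.

C[2] = 0xBF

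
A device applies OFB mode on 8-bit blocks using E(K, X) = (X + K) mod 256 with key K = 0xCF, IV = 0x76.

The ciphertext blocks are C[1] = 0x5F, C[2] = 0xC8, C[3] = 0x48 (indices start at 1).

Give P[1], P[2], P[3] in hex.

P[1] = 0x1A, P[2] = 0xDC, P[3] = 0xAB

OFB decryption: S_i = E(K, S_{i−1}) with S_{0} = IV; P_i = C_i ⊕ S_i.
P[1]: S = E(K, 0x76) = 0x45; 0x5F ⊕ 0x45 = 0x1A.
P[2]: S = E(K, 0x45) = 0x14; 0xC8 ⊕ 0x14 = 0xDC.
P[3]: S = E(K, 0x14) = 0xE3; 0x48 ⊕ 0xE3 = 0xAB.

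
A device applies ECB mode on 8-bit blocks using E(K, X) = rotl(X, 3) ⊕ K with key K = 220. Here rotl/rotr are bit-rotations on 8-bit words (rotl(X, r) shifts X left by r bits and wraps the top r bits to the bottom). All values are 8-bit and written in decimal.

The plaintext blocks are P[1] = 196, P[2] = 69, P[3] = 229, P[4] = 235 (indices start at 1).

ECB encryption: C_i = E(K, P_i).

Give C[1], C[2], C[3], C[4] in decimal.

C[1]: E(K, 196) = 250.
C[2]: E(K, 69) = 246.
C[3]: E(K, 229) = 243.
C[4]: E(K, 235) = 131.

C[1] = 250, C[2] = 246, C[3] = 243, C[4] = 131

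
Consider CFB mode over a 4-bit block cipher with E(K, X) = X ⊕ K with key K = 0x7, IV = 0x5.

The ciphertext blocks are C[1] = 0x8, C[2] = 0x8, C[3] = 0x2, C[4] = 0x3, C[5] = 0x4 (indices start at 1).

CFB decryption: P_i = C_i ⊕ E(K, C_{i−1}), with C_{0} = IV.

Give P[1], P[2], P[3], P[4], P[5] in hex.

P[1] = 0xA, P[2] = 0x7, P[3] = 0xD, P[4] = 0x6, P[5] = 0x0

P[1]: E(K, 0x5) = 0x2; 0x8 ⊕ 0x2 = 0xA.
P[2]: E(K, 0x8) = 0xF; 0x8 ⊕ 0xF = 0x7.
P[3]: E(K, 0x8) = 0xF; 0x2 ⊕ 0xF = 0xD.
P[4]: E(K, 0x2) = 0x5; 0x3 ⊕ 0x5 = 0x6.
P[5]: E(K, 0x3) = 0x4; 0x4 ⊕ 0x4 = 0x0.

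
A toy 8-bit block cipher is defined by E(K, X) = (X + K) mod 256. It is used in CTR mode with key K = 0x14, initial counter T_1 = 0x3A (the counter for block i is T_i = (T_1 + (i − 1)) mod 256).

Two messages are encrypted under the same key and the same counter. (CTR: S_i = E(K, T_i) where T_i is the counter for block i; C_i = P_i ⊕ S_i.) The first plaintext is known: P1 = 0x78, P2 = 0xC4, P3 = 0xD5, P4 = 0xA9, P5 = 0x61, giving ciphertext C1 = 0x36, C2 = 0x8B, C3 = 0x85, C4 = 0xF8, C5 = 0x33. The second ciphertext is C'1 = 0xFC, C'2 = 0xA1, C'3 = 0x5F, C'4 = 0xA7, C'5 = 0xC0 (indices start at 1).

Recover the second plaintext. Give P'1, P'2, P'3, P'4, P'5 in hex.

In CTR with a reused counter, both messages share the same keystream S_i, so C_i ⊕ C'_i = P_i ⊕ P'_i and thus P'_i = P_i ⊕ C_i ⊕ C'_i.
P'1: 0x78 ⊕ 0x36 ⊕ 0xFC = 0xB2.
P'2: 0xC4 ⊕ 0x8B ⊕ 0xA1 = 0xEE.
P'3: 0xD5 ⊕ 0x85 ⊕ 0x5F = 0x0F.
P'4: 0xA9 ⊕ 0xF8 ⊕ 0xA7 = 0xF6.
P'5: 0x61 ⊕ 0x33 ⊕ 0xC0 = 0x92.

P'1 = 0xB2, P'2 = 0xEE, P'3 = 0x0F, P'4 = 0xF6, P'5 = 0x92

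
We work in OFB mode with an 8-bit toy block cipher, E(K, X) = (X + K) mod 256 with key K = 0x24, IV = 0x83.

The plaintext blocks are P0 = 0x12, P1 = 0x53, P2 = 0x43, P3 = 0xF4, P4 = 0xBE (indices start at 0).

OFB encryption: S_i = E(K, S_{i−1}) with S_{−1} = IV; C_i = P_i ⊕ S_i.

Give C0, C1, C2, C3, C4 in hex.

C0 = 0xB5, C1 = 0x98, C2 = 0xAC, C3 = 0xE7, C4 = 0x89

C0: S = E(K, 0x83) = 0xA7; 0x12 ⊕ 0xA7 = 0xB5.
C1: S = E(K, 0xA7) = 0xCB; 0x53 ⊕ 0xCB = 0x98.
C2: S = E(K, 0xCB) = 0xEF; 0x43 ⊕ 0xEF = 0xAC.
C3: S = E(K, 0xEF) = 0x13; 0xF4 ⊕ 0x13 = 0xE7.
C4: S = E(K, 0x13) = 0x37; 0xBE ⊕ 0x37 = 0x89.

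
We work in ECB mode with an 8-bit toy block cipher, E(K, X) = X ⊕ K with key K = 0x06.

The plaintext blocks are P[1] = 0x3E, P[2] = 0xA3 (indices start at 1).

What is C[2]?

C[2] = 0xA5

ECB encryption: C_i = E(K, P_i).
C[2]: E(K, 0xA3) = 0xA5.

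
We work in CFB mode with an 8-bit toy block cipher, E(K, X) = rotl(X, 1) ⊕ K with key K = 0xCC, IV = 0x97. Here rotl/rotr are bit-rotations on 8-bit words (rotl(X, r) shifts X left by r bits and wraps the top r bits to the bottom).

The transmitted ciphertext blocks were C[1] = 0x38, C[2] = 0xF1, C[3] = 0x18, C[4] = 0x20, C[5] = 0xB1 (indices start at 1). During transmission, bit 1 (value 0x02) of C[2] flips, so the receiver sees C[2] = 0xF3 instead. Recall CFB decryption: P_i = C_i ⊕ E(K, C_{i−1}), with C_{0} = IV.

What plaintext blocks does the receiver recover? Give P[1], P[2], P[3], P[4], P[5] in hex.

P[1] = 0xDB, P[2] = 0x4F, P[3] = 0x33, P[4] = 0xDC, P[5] = 0x3D

Only C[2] changed, to 0xF3. In CFB, a change in C_i flips the same bit in P_i and garbles P_{i+1}. Decrypting the received ciphertext:
P[1]: E(K, 0x97) = 0xE3; 0x38 ⊕ 0xE3 = 0xDB.
P[2]: E(K, 0x38) = 0xBC; 0xF3 ⊕ 0xBC = 0x4F.
P[3]: E(K, 0xF3) = 0x2B; 0x18 ⊕ 0x2B = 0x33.
P[4]: E(K, 0x18) = 0xFC; 0x20 ⊕ 0xFC = 0xDC.
P[5]: E(K, 0x20) = 0x8C; 0xB1 ⊕ 0x8C = 0x3D.
Blocks that differ from the original plaintext: P[2], P[3].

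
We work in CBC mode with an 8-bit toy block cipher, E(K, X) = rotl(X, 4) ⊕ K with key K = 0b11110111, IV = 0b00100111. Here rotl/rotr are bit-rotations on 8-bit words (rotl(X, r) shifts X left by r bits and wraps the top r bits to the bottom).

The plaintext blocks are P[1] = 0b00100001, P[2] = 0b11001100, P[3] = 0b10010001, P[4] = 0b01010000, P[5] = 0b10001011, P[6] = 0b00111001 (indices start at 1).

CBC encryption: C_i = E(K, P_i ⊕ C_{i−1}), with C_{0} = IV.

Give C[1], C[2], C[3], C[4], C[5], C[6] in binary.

C[1]: P[1] ⊕ 0b00100111 = 0b00000110; E(K, 0b00000110) = 0b10010111.
C[2]: P[2] ⊕ 0b10010111 = 0b01011011; E(K, 0b01011011) = 0b01000010.
C[3]: P[3] ⊕ 0b01000010 = 0b11010011; E(K, 0b11010011) = 0b11001010.
C[4]: P[4] ⊕ 0b11001010 = 0b10011010; E(K, 0b10011010) = 0b01011110.
C[5]: P[5] ⊕ 0b01011110 = 0b11010101; E(K, 0b11010101) = 0b10101010.
C[6]: P[6] ⊕ 0b10101010 = 0b10010011; E(K, 0b10010011) = 0b11001110.

C[1] = 0b10010111, C[2] = 0b01000010, C[3] = 0b11001010, C[4] = 0b01011110, C[5] = 0b10101010, C[6] = 0b11001110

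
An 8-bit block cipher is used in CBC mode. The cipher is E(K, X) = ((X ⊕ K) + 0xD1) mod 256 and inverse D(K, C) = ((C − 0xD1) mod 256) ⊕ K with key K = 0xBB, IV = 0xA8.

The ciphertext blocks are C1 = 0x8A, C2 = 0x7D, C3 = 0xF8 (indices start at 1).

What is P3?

P3 = 0xE1

CBC decryption: P_i = D(K, C_i) ⊕ C_{i−1}, with C_{0} = IV.
P3: D(K, 0xF8) = 0x9C; 0x9C ⊕ 0x7D = 0xE1.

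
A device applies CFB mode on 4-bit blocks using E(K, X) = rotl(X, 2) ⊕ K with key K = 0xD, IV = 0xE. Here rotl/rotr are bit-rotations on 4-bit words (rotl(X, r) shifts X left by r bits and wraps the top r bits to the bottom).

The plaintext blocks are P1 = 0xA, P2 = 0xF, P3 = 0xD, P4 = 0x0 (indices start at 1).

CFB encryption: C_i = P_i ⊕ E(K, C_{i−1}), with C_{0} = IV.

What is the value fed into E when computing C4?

C1: E(K, 0xE) = 0x6; 0xA ⊕ 0x6 = 0xC.
C2: E(K, 0xC) = 0xE; 0xF ⊕ 0xE = 0x1.
C3: E(K, 0x1) = 0x9; 0xD ⊕ 0x9 = 0x4.
C4: E(K, 0x4) = 0xC; 0x0 ⊕ 0xC = 0xC.
So the input to E for block 4 is 0x4.

0x4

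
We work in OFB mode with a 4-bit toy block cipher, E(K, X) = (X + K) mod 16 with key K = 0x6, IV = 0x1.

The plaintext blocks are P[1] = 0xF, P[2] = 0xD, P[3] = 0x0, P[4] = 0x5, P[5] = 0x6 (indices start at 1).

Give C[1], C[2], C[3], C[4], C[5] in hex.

C[1] = 0x8, C[2] = 0x0, C[3] = 0x3, C[4] = 0xC, C[5] = 0x9

OFB encryption: S_i = E(K, S_{i−1}) with S_{0} = IV; C_i = P_i ⊕ S_i.
C[1]: S = E(K, 0x1) = 0x7; 0xF ⊕ 0x7 = 0x8.
C[2]: S = E(K, 0x7) = 0xD; 0xD ⊕ 0xD = 0x0.
C[3]: S = E(K, 0xD) = 0x3; 0x0 ⊕ 0x3 = 0x3.
C[4]: S = E(K, 0x3) = 0x9; 0x5 ⊕ 0x9 = 0xC.
C[5]: S = E(K, 0x9) = 0xF; 0x6 ⊕ 0xF = 0x9.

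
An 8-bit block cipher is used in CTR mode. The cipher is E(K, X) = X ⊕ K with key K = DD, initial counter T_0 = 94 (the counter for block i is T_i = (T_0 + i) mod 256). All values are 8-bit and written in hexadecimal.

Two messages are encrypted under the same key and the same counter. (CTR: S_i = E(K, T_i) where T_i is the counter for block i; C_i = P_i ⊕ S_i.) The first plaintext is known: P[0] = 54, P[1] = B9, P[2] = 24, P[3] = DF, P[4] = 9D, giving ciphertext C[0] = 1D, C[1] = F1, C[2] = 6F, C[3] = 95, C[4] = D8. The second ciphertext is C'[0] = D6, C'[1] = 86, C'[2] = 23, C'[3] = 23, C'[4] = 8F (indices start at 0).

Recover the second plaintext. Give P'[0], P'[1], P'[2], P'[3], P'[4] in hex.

In CTR with a reused counter, both messages share the same keystream S_i, so C_i ⊕ C'_i = P_i ⊕ P'_i and thus P'_i = P_i ⊕ C_i ⊕ C'_i.
P'[0]: 54 ⊕ 1D ⊕ D6 = 9F.
P'[1]: B9 ⊕ F1 ⊕ 86 = CE.
P'[2]: 24 ⊕ 6F ⊕ 23 = 68.
P'[3]: DF ⊕ 95 ⊕ 23 = 69.
P'[4]: 9D ⊕ D8 ⊕ 8F = CA.

P'[0] = 9F, P'[1] = CE, P'[2] = 68, P'[3] = 69, P'[4] = CA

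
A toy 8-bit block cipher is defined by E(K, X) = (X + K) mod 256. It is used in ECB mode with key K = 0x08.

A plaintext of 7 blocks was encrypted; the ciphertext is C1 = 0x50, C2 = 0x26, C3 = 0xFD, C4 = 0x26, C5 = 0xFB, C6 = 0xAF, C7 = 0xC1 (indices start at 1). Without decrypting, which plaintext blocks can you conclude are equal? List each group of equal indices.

P2 = P4

ECB encrypts each block independently with the same key, so equal ciphertext blocks imply equal plaintext blocks.
C2 = C4 = 0x26, so P2 = P4.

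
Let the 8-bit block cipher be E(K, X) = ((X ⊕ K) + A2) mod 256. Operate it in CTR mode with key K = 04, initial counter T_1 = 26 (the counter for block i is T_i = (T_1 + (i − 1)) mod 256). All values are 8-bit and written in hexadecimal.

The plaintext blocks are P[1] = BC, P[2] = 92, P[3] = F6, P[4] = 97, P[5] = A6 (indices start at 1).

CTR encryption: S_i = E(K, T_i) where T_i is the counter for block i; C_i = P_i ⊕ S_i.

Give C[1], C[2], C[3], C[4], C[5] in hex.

C[1] = 78, C[2] = 57, C[3] = 38, C[4] = 58, C[5] = 76

C[1]: T = 26, S = E(K, T) = C4; BC ⊕ C4 = 78.
C[2]: T = 27, S = E(K, T) = C5; 92 ⊕ C5 = 57.
C[3]: T = 28, S = E(K, T) = CE; F6 ⊕ CE = 38.
C[4]: T = 29, S = E(K, T) = CF; 97 ⊕ CF = 58.
C[5]: T = 2A, S = E(K, T) = D0; A6 ⊕ D0 = 76.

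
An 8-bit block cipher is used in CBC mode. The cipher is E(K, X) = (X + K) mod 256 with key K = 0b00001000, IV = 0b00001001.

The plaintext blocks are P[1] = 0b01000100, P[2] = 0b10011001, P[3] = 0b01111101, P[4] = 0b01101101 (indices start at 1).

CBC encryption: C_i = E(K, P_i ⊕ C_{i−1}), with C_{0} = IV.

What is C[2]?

C[2] = 0b11010100

C[1]: P[1] ⊕ 0b00001001 = 0b01001101; E(K, 0b01001101) = 0b01010101.
C[2]: P[2] ⊕ 0b01010101 = 0b11001100; E(K, 0b11001100) = 0b11010100.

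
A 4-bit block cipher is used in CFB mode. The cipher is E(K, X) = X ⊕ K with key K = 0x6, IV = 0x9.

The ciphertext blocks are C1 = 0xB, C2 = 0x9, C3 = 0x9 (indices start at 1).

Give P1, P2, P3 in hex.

CFB decryption: P_i = C_i ⊕ E(K, C_{i−1}), with C_{0} = IV.
P1: E(K, 0x9) = 0xF; 0xB ⊕ 0xF = 0x4.
P2: E(K, 0xB) = 0xD; 0x9 ⊕ 0xD = 0x4.
P3: E(K, 0x9) = 0xF; 0x9 ⊕ 0xF = 0x6.

P1 = 0x4, P2 = 0x4, P3 = 0x6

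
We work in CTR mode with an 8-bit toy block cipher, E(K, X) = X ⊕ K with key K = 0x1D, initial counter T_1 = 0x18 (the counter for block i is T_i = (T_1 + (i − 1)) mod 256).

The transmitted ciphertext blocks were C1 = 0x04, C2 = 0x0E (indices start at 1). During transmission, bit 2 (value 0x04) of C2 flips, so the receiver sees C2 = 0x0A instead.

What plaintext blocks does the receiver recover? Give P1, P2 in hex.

CTR decryption: S_i = E(K, T_i) where T_i is the counter for block i; P_i = C_i ⊕ S_i.
Only C2 changed, to 0x0A. In CTR, a change in C_i flips the same bit in P_i only; the keystream is unaffected. Decrypting the received ciphertext:
P1: T = 0x18, S = E(K, T) = 0x05; 0x04 ⊕ 0x05 = 0x01.
P2: T = 0x19, S = E(K, T) = 0x04; 0x0A ⊕ 0x04 = 0x0E.
Blocks that differ from the original plaintext: P2.

P1 = 0x01, P2 = 0x0E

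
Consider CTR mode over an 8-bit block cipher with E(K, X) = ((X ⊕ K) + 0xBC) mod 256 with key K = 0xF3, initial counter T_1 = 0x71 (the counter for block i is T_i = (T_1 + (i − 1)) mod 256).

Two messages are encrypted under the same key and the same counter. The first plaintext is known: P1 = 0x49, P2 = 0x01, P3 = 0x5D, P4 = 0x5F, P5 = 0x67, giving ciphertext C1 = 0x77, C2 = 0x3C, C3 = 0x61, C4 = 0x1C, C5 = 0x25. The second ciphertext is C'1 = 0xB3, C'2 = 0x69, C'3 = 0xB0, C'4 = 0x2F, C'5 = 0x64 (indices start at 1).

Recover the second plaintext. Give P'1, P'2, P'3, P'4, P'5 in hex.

In CTR with a reused counter, both messages share the same keystream S_i, so C_i ⊕ C'_i = P_i ⊕ P'_i and thus P'_i = P_i ⊕ C_i ⊕ C'_i.
P'1: 0x49 ⊕ 0x77 ⊕ 0xB3 = 0x8D.
P'2: 0x01 ⊕ 0x3C ⊕ 0x69 = 0x54.
P'3: 0x5D ⊕ 0x61 ⊕ 0xB0 = 0x8C.
P'4: 0x5F ⊕ 0x1C ⊕ 0x2F = 0x6C.
P'5: 0x67 ⊕ 0x25 ⊕ 0x64 = 0x26.

P'1 = 0x8D, P'2 = 0x54, P'3 = 0x8C, P'4 = 0x6C, P'5 = 0x26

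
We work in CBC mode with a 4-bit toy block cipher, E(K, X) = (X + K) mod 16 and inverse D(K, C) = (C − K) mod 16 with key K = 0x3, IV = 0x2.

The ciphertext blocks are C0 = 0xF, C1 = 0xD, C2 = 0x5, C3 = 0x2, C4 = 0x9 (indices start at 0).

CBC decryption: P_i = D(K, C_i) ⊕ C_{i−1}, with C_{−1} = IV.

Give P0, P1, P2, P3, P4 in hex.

P0: D(K, 0xF) = 0xC; 0xC ⊕ 0x2 = 0xE.
P1: D(K, 0xD) = 0xA; 0xA ⊕ 0xF = 0x5.
P2: D(K, 0x5) = 0x2; 0x2 ⊕ 0xD = 0xF.
P3: D(K, 0x2) = 0xF; 0xF ⊕ 0x5 = 0xA.
P4: D(K, 0x9) = 0x6; 0x6 ⊕ 0x2 = 0x4.

P0 = 0xE, P1 = 0x5, P2 = 0xF, P3 = 0xA, P4 = 0x4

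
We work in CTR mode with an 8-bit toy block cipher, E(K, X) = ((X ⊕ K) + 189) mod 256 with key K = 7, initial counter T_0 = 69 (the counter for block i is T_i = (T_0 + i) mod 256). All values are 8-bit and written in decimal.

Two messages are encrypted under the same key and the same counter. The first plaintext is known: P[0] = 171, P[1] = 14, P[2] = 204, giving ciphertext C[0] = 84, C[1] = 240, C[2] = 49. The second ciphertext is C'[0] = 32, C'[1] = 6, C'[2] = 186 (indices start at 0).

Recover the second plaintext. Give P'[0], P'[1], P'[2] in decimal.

P'[0] = 223, P'[1] = 248, P'[2] = 71

In CTR with a reused counter, both messages share the same keystream S_i, so C_i ⊕ C'_i = P_i ⊕ P'_i and thus P'_i = P_i ⊕ C_i ⊕ C'_i.
P'[0]: 171 ⊕ 84 ⊕ 32 = 223.
P'[1]: 14 ⊕ 240 ⊕ 6 = 248.
P'[2]: 204 ⊕ 49 ⊕ 186 = 71.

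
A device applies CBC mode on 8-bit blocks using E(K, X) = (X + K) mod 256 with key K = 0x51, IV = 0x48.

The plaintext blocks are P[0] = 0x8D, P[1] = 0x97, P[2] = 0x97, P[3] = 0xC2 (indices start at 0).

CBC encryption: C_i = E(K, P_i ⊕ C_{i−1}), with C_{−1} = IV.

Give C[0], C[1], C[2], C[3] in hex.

C[0] = 0x16, C[1] = 0xD2, C[2] = 0x96, C[3] = 0xA5

C[0]: P[0] ⊕ 0x48 = 0xC5; E(K, 0xC5) = 0x16.
C[1]: P[1] ⊕ 0x16 = 0x81; E(K, 0x81) = 0xD2.
C[2]: P[2] ⊕ 0xD2 = 0x45; E(K, 0x45) = 0x96.
C[3]: P[3] ⊕ 0x96 = 0x54; E(K, 0x54) = 0xA5.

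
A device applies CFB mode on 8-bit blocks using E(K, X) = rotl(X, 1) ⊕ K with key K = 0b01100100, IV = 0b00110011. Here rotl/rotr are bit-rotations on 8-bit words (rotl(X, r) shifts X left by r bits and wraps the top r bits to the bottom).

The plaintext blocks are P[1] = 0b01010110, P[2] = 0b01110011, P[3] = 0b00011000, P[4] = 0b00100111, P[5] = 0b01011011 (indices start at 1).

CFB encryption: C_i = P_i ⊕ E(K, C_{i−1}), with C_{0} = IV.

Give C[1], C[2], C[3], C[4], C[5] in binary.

C[1]: E(K, 0b00110011) = 0b00000010; 0b01010110 ⊕ 0b00000010 = 0b01010100.
C[2]: E(K, 0b01010100) = 0b11001100; 0b01110011 ⊕ 0b11001100 = 0b10111111.
C[3]: E(K, 0b10111111) = 0b00011011; 0b00011000 ⊕ 0b00011011 = 0b00000011.
C[4]: E(K, 0b00000011) = 0b01100010; 0b00100111 ⊕ 0b01100010 = 0b01000101.
C[5]: E(K, 0b01000101) = 0b11101110; 0b01011011 ⊕ 0b11101110 = 0b10110101.

C[1] = 0b01010100, C[2] = 0b10111111, C[3] = 0b00000011, C[4] = 0b01000101, C[5] = 0b10110101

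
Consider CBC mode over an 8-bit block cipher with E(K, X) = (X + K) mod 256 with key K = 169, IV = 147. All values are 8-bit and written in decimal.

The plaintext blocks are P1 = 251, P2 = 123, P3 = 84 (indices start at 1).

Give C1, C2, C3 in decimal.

CBC encryption: C_i = E(K, P_i ⊕ C_{i−1}), with C_{0} = IV.
C1: P1 ⊕ 147 = 104; E(K, 104) = 17.
C2: P2 ⊕ 17 = 106; E(K, 106) = 19.
C3: P3 ⊕ 19 = 71; E(K, 71) = 240.

C1 = 17, C2 = 19, C3 = 240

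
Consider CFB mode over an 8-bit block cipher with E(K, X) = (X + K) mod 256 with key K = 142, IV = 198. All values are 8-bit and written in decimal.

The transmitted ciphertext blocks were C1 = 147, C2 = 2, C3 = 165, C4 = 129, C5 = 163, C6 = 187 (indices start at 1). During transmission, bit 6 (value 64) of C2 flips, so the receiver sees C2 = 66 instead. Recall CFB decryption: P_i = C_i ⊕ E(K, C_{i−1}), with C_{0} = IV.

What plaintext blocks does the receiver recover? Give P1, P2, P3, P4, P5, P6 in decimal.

P1 = 199, P2 = 99, P3 = 117, P4 = 178, P5 = 172, P6 = 138

Only C2 changed, to 66. In CFB, a change in C_i flips the same bit in P_i and garbles P_{i+1}. Decrypting the received ciphertext:
P1: E(K, 198) = 84; 147 ⊕ 84 = 199.
P2: E(K, 147) = 33; 66 ⊕ 33 = 99.
P3: E(K, 66) = 208; 165 ⊕ 208 = 117.
P4: E(K, 165) = 51; 129 ⊕ 51 = 178.
P5: E(K, 129) = 15; 163 ⊕ 15 = 172.
P6: E(K, 163) = 49; 187 ⊕ 49 = 138.
Blocks that differ from the original plaintext: P2, P3.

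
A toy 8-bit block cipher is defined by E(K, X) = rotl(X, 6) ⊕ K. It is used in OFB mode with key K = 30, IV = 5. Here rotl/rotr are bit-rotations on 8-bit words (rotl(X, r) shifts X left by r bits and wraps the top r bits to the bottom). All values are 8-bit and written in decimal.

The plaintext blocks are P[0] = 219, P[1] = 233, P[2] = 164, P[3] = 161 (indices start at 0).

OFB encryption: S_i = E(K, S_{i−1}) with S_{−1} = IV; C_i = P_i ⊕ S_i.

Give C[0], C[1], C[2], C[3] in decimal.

C[0] = 132, C[1] = 32, C[2] = 200, C[3] = 164

C[0]: S = E(K, 5) = 95; 219 ⊕ 95 = 132.
C[1]: S = E(K, 95) = 201; 233 ⊕ 201 = 32.
C[2]: S = E(K, 201) = 108; 164 ⊕ 108 = 200.
C[3]: S = E(K, 108) = 5; 161 ⊕ 5 = 164.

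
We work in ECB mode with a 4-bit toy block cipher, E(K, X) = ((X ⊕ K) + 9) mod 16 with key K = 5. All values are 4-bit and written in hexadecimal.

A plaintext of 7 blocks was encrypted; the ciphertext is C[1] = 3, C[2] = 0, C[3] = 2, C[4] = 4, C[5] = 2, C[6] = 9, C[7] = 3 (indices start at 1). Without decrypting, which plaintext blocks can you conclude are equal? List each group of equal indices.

ECB encrypts each block independently with the same key, so equal ciphertext blocks imply equal plaintext blocks.
C[1] = C[7] = 3, so P[1] = P[7].
C[3] = C[5] = 2, so P[3] = P[5].

P[1] = P[7]; P[3] = P[5]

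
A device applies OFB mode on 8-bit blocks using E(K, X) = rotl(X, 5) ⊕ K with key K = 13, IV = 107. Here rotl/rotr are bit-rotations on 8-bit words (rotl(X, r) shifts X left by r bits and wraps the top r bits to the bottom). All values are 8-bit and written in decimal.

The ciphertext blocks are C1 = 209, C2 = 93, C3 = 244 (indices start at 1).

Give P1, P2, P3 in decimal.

OFB decryption: S_i = E(K, S_{i−1}) with S_{0} = IV; P_i = C_i ⊕ S_i.
P1: S = E(K, 107) = 96; 209 ⊕ 96 = 177.
P2: S = E(K, 96) = 1; 93 ⊕ 1 = 92.
P3: S = E(K, 1) = 45; 244 ⊕ 45 = 217.

P1 = 177, P2 = 92, P3 = 217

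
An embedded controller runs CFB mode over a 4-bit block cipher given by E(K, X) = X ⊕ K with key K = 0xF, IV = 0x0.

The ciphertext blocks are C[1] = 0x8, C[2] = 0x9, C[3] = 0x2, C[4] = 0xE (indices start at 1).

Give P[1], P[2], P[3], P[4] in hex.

CFB decryption: P_i = C_i ⊕ E(K, C_{i−1}), with C_{0} = IV.
P[1]: E(K, 0x0) = 0xF; 0x8 ⊕ 0xF = 0x7.
P[2]: E(K, 0x8) = 0x7; 0x9 ⊕ 0x7 = 0xE.
P[3]: E(K, 0x9) = 0x6; 0x2 ⊕ 0x6 = 0x4.
P[4]: E(K, 0x2) = 0xD; 0xE ⊕ 0xD = 0x3.

P[1] = 0x7, P[2] = 0xE, P[3] = 0x4, P[4] = 0x3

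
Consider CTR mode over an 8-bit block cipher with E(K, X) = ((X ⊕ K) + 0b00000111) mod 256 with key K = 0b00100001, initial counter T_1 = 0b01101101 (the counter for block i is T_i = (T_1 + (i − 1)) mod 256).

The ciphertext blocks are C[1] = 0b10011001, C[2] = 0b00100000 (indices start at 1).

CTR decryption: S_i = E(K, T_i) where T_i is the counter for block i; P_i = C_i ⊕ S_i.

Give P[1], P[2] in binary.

P[1] = 0b11001010, P[2] = 0b01110110

P[1]: T = 0b01101101, S = E(K, T) = 0b01010011; 0b10011001 ⊕ 0b01010011 = 0b11001010.
P[2]: T = 0b01101110, S = E(K, T) = 0b01010110; 0b00100000 ⊕ 0b01010110 = 0b01110110.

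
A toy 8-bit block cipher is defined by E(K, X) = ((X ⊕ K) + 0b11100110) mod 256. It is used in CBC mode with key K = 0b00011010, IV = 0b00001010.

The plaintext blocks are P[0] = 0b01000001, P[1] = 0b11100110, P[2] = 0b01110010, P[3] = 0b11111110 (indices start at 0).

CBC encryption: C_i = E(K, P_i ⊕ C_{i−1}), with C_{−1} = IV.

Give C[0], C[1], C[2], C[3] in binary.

C[0] = 0b00110111, C[1] = 0b10110001, C[2] = 0b10111111, C[3] = 0b01000001

C[0]: P[0] ⊕ 0b00001010 = 0b01001011; E(K, 0b01001011) = 0b00110111.
C[1]: P[1] ⊕ 0b00110111 = 0b11010001; E(K, 0b11010001) = 0b10110001.
C[2]: P[2] ⊕ 0b10110001 = 0b11000011; E(K, 0b11000011) = 0b10111111.
C[3]: P[3] ⊕ 0b10111111 = 0b01000001; E(K, 0b01000001) = 0b01000001.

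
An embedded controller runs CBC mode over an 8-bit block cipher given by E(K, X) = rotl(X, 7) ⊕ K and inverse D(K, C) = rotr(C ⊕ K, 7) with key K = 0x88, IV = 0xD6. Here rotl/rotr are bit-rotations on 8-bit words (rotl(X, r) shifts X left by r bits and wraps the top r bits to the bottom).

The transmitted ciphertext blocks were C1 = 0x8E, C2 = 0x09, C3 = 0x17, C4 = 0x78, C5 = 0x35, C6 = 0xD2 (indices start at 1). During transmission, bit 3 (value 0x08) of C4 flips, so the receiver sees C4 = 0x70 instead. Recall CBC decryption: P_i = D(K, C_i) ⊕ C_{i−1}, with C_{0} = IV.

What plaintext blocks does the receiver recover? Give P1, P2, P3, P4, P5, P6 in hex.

Only C4 changed, to 0x70. In CBC, a change in C_i garbles P_i and flips the same bit in P_{i+1}. Decrypting the received ciphertext:
P1: D(K, 0x8E) = 0x0C; 0x0C ⊕ 0xD6 = 0xDA.
P2: D(K, 0x09) = 0x03; 0x03 ⊕ 0x8E = 0x8D.
P3: D(K, 0x17) = 0x3F; 0x3F ⊕ 0x09 = 0x36.
P4: D(K, 0x70) = 0xF1; 0xF1 ⊕ 0x17 = 0xE6.
P5: D(K, 0x35) = 0x7B; 0x7B ⊕ 0x70 = 0x0B.
P6: D(K, 0xD2) = 0xB4; 0xB4 ⊕ 0x35 = 0x81.
Blocks that differ from the original plaintext: P4, P5.

P1 = 0xDA, P2 = 0x8D, P3 = 0x36, P4 = 0xE6, P5 = 0x0B, P6 = 0x81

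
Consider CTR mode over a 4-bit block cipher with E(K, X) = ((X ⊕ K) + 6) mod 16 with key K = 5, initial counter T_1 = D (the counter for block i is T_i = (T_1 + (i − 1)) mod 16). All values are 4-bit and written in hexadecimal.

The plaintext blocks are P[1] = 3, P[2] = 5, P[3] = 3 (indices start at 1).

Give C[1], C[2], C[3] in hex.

CTR encryption: S_i = E(K, T_i) where T_i is the counter for block i; C_i = P_i ⊕ S_i.
C[1]: T = D, S = E(K, T) = E; 3 ⊕ E = D.
C[2]: T = E, S = E(K, T) = 1; 5 ⊕ 1 = 4.
C[3]: T = F, S = E(K, T) = 0; 3 ⊕ 0 = 3.

C[1] = D, C[2] = 4, C[3] = 3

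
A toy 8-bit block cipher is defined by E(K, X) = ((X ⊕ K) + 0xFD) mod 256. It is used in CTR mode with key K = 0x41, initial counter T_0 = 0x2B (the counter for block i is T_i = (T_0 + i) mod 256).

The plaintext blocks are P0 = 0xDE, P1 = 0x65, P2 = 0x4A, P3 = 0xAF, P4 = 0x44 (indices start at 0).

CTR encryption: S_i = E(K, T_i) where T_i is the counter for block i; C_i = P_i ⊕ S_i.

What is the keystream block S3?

C0: T = 0x2B, S = E(K, T) = 0x67; 0xDE ⊕ 0x67 = 0xB9.
C1: T = 0x2C, S = E(K, T) = 0x6A; 0x65 ⊕ 0x6A = 0x0F.
C2: T = 0x2D, S = E(K, T) = 0x69; 0x4A ⊕ 0x69 = 0x23.
C3: T = 0x2E, S = E(K, T) = 0x6C; 0xAF ⊕ 0x6C = 0xC3.
So S3 = 0x6C.

0x6C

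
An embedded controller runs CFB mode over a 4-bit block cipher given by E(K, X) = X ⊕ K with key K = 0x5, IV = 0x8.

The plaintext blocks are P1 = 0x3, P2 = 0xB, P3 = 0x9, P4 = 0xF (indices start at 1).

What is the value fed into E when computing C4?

0xC

CFB encryption: C_i = P_i ⊕ E(K, C_{i−1}), with C_{0} = IV.
C1: E(K, 0x8) = 0xD; 0x3 ⊕ 0xD = 0xE.
C2: E(K, 0xE) = 0xB; 0xB ⊕ 0xB = 0x0.
C3: E(K, 0x0) = 0x5; 0x9 ⊕ 0x5 = 0xC.
C4: E(K, 0xC) = 0x9; 0xF ⊕ 0x9 = 0x6.
So the input to E for block 4 is 0xC.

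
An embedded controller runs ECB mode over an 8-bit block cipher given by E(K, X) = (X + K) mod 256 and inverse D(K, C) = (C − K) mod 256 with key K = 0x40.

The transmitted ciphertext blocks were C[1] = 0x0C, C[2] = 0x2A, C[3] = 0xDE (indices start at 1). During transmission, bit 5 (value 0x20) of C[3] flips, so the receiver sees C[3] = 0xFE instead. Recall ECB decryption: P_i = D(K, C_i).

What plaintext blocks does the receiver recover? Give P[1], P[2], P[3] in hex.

Only C[3] changed, to 0xFE. In ECB, a change in C_i affects only P_i. Decrypting the received ciphertext:
P[1]: D(K, 0x0C) = 0xCC.
P[2]: D(K, 0x2A) = 0xEA.
P[3]: D(K, 0xFE) = 0xBE.
Blocks that differ from the original plaintext: P[3].

P[1] = 0xCC, P[2] = 0xEA, P[3] = 0xBE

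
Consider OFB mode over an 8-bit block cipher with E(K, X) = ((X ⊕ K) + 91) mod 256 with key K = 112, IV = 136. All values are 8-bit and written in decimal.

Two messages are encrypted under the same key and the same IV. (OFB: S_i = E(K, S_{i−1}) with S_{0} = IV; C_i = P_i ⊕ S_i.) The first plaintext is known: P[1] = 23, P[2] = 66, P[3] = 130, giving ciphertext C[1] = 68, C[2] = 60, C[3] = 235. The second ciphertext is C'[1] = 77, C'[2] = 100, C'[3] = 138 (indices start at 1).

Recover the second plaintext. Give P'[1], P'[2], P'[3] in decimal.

P'[1] = 30, P'[2] = 26, P'[3] = 227

In OFB with a reused IV, both messages share the same keystream S_i, so C_i ⊕ C'_i = P_i ⊕ P'_i and thus P'_i = P_i ⊕ C_i ⊕ C'_i.
P'[1]: 23 ⊕ 68 ⊕ 77 = 30.
P'[2]: 66 ⊕ 60 ⊕ 100 = 26.
P'[3]: 130 ⊕ 235 ⊕ 138 = 227.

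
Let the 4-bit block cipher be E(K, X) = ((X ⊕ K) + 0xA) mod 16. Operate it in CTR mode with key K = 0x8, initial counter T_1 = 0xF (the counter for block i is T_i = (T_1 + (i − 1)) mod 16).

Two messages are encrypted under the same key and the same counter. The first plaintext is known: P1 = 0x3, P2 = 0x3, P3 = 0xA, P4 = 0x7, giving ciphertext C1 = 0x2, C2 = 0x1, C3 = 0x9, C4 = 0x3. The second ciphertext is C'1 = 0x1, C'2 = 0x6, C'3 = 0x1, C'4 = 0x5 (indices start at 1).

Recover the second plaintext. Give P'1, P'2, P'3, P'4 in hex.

In CTR with a reused counter, both messages share the same keystream S_i, so C_i ⊕ C'_i = P_i ⊕ P'_i and thus P'_i = P_i ⊕ C_i ⊕ C'_i.
P'1: 0x3 ⊕ 0x2 ⊕ 0x1 = 0x0.
P'2: 0x3 ⊕ 0x1 ⊕ 0x6 = 0x4.
P'3: 0xA ⊕ 0x9 ⊕ 0x1 = 0x2.
P'4: 0x7 ⊕ 0x3 ⊕ 0x5 = 0x1.

P'1 = 0x0, P'2 = 0x4, P'3 = 0x2, P'4 = 0x1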